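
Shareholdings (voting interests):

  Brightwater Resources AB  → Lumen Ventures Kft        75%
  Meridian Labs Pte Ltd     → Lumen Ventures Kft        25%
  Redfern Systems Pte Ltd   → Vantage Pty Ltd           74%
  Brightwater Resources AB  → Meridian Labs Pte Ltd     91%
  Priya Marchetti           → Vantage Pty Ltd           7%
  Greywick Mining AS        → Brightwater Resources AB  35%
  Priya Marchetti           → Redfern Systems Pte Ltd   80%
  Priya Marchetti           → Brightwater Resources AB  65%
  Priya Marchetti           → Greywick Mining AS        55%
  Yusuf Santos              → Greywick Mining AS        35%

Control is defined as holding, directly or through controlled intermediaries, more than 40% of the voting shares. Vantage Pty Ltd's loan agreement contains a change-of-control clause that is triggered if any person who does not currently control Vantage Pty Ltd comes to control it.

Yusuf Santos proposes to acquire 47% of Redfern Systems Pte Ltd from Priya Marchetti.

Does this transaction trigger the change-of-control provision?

Yes

The purchase adds only to Yusuf's holdings (Priya's stake shrinks), so Yusuf is the only person who could newly come to control Vantage.
Yusuf's largest direct stake is 35% in Greywick, which does not meet the threshold, so Yusuf controls no company.
Neither Yusuf nor any entity Yusuf controls holds any voting interest in Vantage.
So before the transaction, Yusuf does not control Vantage.
After the purchase, Yusuf holds 47% of Redfern directly, and Priya's stake falls to 33%.
Yusuf holds 47% of Redfern, so Yusuf controls Redfern.
Redfern holds 74% of Vantage, so Yusuf controls Vantage.
Yusuf did not control Vantage before and does after, so the clause is triggered.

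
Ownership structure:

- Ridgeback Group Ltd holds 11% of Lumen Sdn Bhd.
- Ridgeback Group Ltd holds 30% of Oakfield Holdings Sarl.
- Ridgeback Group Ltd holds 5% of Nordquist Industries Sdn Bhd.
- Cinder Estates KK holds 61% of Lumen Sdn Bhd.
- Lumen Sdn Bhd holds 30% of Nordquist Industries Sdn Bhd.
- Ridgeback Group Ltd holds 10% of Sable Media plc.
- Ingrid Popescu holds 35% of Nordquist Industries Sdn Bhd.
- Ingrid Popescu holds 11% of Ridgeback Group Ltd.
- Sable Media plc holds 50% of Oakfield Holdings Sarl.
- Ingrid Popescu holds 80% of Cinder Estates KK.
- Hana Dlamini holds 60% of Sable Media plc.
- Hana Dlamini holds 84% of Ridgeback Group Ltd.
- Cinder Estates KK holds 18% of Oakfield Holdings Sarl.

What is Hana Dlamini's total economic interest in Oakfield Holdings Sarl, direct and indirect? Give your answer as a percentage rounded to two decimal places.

Hana reaches Oakfield along 3 paths.
Via Ridgeback: 84% × 30% = 25.2%.
Via Sable: 60% × 50% = 30%.
Via Ridgeback → Sable: 84% × 10% × 50% = 4.2%.
Total: 25.2% + 30% + 4.2% = 59.4%.
Rounded: 59.40%.

59.40%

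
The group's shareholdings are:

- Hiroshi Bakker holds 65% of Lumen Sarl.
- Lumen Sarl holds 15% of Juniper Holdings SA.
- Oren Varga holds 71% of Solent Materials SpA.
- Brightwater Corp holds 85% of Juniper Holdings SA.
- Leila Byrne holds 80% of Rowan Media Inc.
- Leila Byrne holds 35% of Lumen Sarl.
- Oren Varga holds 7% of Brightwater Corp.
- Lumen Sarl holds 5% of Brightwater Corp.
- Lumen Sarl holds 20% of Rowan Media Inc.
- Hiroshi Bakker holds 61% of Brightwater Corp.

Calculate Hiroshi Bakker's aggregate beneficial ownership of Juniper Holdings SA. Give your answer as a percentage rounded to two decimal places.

Hiroshi reaches Juniper along 3 paths.
Via Lumen: 65% × 15% = 9.75%.
Via Lumen → Brightwater: 65% × 5% × 85% = 2.7625%.
Via Brightwater: 61% × 85% = 51.85%.
Total: 9.75% + 2.7625% + 51.85% = 64.3625%.
Rounded: 64.36%.

64.36%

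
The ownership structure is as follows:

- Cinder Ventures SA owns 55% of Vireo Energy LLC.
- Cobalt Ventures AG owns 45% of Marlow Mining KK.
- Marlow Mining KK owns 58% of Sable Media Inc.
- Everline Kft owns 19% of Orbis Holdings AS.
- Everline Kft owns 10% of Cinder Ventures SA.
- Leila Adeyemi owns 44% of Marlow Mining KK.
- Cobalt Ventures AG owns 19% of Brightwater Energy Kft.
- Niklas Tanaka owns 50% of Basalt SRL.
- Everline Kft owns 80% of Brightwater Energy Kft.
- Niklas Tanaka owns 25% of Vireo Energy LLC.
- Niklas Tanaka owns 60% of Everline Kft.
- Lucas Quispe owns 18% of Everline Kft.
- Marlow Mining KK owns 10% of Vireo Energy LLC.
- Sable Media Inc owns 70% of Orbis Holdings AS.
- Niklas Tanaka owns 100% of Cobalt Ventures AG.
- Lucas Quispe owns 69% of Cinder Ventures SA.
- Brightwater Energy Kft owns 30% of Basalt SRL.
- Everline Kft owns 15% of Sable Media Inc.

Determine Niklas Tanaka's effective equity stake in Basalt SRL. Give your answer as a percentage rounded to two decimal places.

70.10%

Niklas reaches Basalt along 3 paths.
Direct stake: 50% = 50%.
Via Cobalt → Brightwater: 100% × 19% × 30% = 5.7%.
Via Everline → Brightwater: 60% × 80% × 30% = 14.4%.
Total: 50% + 5.7% + 14.4% = 70.1%.
Rounded: 70.10%.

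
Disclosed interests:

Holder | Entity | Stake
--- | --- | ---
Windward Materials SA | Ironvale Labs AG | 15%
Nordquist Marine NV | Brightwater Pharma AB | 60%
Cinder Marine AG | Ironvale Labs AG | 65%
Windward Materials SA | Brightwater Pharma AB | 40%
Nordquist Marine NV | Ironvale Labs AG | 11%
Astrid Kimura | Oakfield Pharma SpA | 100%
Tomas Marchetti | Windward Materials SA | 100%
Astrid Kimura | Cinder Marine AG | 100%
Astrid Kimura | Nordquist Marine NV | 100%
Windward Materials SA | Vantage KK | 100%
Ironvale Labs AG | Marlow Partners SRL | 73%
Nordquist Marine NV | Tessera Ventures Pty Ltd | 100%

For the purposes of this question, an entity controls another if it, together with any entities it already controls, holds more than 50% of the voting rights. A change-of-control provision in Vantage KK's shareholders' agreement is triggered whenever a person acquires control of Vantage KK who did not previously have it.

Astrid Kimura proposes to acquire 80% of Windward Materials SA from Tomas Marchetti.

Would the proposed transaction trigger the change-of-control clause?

Yes

The purchase adds only to Astrid's holdings (Tomas's stake shrinks), so Astrid is the only person who could newly come to control Vantage.
Astrid holds 100% of Cinder, so Astrid controls Cinder.
Astrid holds 100% of Nordquist, so Astrid controls Nordquist.
Nordquist holds 100% of Tessera, so Astrid controls Tessera.
Nordquist holds 60% of Brightwater, so Astrid controls Brightwater.
Cinder and Nordquist together hold 65% + 11% = 76% of Ironvale, so Astrid controls Ironvale.
Astrid holds 100% of Oakfield, so Astrid controls Oakfield.
Ironvale holds 73% of Marlow, so Astrid controls Marlow.
Neither Astrid nor any entity Astrid controls holds any voting interest in Vantage.
So before the transaction, Astrid does not control Vantage.
After the purchase, Astrid holds 80% of Windward directly, and Tomas's stake falls to 20%.
Astrid holds 80% of Windward, so Astrid controls Windward.
Windward holds 100% of Vantage, so Astrid controls Vantage.
Astrid did not control Vantage before and does after, so the clause is triggered.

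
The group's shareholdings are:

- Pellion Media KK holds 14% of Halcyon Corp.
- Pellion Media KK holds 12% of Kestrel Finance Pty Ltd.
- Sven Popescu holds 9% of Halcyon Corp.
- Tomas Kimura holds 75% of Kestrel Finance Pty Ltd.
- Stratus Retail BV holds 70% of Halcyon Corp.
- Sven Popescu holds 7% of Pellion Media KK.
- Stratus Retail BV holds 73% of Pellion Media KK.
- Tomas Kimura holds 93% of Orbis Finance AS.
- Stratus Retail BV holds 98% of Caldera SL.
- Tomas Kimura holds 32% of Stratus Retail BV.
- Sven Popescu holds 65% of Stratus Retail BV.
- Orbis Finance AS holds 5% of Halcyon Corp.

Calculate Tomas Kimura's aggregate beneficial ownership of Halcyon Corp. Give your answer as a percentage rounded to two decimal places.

Tomas reaches Halcyon along 3 paths.
Via Stratus: 32% × 70% = 22.4%.
Via Orbis: 93% × 5% = 4.65%.
Via Stratus → Pellion: 32% × 73% × 14% = 3.2704%.
Total: 22.4% + 4.65% + 3.2704% = 30.3204%.
Rounded: 30.32%.

30.32%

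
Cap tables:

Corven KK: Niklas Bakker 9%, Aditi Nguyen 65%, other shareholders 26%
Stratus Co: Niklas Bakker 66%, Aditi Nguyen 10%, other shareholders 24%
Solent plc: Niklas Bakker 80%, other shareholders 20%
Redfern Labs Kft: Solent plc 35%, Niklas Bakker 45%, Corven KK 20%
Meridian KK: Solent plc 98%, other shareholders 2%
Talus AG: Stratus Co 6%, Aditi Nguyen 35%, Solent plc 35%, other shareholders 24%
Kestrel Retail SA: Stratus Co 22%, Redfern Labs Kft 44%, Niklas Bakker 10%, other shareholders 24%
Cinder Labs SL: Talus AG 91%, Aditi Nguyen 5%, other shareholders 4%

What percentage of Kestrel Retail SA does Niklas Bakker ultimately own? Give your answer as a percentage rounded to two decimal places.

57.43%

Niklas reaches Kestrel along 5 paths.
Via Stratus: 66% × 22% = 14.52%.
Via Solent → Redfern: 80% × 35% × 44% = 12.32%.
Via Redfern: 45% × 44% = 19.8%.
Via Corven → Redfern: 9% × 20% × 44% = 0.792%.
Direct stake: 10% = 10%.
Total: 14.52% + 12.32% + 19.8% + 0.792% + 10% = 57.432%.
Rounded: 57.43%.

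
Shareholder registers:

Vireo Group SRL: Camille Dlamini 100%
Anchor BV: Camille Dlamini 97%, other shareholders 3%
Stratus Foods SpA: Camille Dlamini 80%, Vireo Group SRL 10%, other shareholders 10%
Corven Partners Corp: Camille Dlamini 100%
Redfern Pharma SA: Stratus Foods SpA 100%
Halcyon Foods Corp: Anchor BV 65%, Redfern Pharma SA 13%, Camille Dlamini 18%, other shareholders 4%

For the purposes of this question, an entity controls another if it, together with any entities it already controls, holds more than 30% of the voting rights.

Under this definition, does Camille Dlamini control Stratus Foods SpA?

Camille holds 100% of Vireo, so Camille controls Vireo.
Camille and Vireo together hold 80% + 10% = 90% of Stratus, so Camille controls Stratus.

Yes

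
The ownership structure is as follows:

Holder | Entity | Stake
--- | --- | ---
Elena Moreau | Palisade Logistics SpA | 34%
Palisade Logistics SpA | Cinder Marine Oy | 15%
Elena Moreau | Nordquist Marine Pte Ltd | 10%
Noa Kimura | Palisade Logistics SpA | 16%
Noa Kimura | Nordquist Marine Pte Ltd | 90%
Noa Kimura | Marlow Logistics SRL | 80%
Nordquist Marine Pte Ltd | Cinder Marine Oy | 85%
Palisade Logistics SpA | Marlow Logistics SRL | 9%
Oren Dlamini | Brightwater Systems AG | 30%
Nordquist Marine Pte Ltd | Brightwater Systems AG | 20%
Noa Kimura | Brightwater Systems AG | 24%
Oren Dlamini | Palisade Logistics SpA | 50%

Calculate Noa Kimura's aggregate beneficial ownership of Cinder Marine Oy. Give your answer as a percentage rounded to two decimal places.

Noa reaches Cinder along 2 paths.
Via Palisade: 16% × 15% = 2.4%.
Via Nordquist: 90% × 85% = 76.5%.
Total: 2.4% + 76.5% = 78.9%.
Rounded: 78.90%.

78.90%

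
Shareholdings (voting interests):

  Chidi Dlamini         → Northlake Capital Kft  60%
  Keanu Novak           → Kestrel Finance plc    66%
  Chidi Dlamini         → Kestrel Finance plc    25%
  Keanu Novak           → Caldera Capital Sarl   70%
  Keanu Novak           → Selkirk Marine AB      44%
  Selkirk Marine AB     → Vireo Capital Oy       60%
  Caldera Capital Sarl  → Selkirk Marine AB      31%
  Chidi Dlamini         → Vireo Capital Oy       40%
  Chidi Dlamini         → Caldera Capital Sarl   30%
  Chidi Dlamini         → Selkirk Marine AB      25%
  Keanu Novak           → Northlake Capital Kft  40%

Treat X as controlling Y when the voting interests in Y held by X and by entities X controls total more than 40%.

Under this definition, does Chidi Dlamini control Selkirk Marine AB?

No

Chidi holds 60% of Northlake, so Chidi controls Northlake.
In Selkirk, Chidi's side holds only 25%, not > 40%.
So Chidi does not control Selkirk.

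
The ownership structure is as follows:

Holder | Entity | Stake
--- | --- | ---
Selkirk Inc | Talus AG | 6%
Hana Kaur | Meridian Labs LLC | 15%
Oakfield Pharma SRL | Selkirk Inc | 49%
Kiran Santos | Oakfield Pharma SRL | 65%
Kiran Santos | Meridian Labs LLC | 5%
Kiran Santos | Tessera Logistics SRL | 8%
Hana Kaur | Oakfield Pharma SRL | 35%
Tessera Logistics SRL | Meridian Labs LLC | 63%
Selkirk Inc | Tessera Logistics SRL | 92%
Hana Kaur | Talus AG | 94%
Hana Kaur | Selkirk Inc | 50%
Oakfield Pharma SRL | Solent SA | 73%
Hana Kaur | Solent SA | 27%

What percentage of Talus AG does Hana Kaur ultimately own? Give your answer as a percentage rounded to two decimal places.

Hana reaches Talus along 3 paths.
Direct stake: 94% = 94%.
Via Oakfield → Selkirk: 35% × 49% × 6% = 1.029%.
Via Selkirk: 50% × 6% = 3%.
Total: 94% + 1.029% + 3% = 98.029%.
Rounded: 98.03%.

98.03%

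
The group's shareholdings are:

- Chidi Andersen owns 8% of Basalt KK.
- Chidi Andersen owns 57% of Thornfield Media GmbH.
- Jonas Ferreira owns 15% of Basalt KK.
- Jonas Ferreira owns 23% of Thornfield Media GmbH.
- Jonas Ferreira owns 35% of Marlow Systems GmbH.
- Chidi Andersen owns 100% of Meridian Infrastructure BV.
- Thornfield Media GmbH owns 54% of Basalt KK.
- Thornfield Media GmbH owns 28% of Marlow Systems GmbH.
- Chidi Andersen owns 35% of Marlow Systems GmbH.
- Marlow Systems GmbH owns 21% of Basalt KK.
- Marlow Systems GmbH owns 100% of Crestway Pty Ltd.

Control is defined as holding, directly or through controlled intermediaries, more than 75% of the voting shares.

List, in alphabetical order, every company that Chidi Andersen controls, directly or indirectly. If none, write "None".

Chidi holds 100% of Meridian, so Chidi controls Meridian.
No other company's threshold is met.

Meridian Infrastructure BV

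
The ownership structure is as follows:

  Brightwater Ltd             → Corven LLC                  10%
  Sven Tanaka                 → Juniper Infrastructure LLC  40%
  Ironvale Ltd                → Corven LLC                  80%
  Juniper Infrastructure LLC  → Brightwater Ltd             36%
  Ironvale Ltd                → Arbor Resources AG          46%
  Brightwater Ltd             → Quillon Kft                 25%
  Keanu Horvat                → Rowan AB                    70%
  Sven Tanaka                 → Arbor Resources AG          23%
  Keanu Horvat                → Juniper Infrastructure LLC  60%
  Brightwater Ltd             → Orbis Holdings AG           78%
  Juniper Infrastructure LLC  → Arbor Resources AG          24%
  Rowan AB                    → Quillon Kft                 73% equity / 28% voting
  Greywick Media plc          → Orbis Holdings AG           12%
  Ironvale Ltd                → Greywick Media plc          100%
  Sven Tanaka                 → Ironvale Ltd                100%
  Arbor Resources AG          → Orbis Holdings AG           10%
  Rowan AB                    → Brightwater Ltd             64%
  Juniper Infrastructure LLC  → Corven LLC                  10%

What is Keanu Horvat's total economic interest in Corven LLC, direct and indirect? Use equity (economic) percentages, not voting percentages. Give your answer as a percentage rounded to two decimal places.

Keanu reaches Corven along 3 paths.
Via Juniper → Brightwater: 60% × 36% × 10% = 2.16%.
Via Rowan → Brightwater: 70% × 64% × 10% = 4.48%.
Via Juniper: 60% × 10% = 6%.
Total: 2.16% + 4.48% + 6% = 12.64%.

12.64%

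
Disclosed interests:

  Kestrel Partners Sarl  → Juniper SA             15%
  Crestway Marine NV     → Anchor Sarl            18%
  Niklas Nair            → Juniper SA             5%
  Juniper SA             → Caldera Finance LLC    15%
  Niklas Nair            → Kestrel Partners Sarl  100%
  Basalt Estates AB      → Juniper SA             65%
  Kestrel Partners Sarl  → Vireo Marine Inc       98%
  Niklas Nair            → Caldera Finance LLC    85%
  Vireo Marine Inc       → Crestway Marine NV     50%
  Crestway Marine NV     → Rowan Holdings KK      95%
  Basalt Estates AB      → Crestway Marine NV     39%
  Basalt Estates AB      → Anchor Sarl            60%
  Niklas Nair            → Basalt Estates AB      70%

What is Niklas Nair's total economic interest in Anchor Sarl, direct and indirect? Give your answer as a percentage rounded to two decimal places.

Niklas reaches Anchor along 3 paths.
Via Basalt → Crestway: 70% × 39% × 18% = 4.914%.
Via Kestrel → Vireo → Crestway: 100% × 98% × 50% × 18% = 8.82%.
Via Basalt: 70% × 60% = 42%.
Total: 4.914% + 8.82% + 42% = 55.734%.
Rounded: 55.73%.

55.73%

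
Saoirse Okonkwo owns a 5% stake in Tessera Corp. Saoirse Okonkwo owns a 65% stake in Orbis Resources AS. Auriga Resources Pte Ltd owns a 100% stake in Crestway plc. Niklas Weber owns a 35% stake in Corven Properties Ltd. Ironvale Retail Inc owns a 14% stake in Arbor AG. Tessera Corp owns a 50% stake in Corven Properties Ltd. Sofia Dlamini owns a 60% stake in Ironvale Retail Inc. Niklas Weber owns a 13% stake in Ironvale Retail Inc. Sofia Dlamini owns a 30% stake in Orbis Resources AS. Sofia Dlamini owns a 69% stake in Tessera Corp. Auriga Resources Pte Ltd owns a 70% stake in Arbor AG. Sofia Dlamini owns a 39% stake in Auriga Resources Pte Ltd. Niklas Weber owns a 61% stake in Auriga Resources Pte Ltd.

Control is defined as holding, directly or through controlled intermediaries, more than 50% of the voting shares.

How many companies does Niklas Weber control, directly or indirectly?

3

Niklas holds 61% of Auriga, so Niklas controls Auriga.
Auriga holds 100% of Crestway, so Niklas controls Crestway.
Auriga holds 70% of Arbor, so Niklas controls Arbor.
No other company's threshold is met.
Niklas controls 3 companies.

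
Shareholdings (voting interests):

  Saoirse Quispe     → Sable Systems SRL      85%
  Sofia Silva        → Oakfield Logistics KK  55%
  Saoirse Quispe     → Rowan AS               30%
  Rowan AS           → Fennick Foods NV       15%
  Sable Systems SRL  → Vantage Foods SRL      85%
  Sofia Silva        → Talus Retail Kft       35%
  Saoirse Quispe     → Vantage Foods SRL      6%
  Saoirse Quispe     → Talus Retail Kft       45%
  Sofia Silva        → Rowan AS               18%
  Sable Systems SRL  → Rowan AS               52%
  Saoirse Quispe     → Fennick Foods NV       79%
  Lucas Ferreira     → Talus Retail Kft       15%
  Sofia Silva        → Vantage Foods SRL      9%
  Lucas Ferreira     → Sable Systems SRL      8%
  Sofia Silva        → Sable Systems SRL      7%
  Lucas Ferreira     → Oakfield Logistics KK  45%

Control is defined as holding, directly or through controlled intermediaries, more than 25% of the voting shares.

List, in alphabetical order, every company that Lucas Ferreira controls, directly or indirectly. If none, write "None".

Lucas holds 45% of Oakfield, so Lucas controls Oakfield.
No other company's threshold is met.

Oakfield Logistics KK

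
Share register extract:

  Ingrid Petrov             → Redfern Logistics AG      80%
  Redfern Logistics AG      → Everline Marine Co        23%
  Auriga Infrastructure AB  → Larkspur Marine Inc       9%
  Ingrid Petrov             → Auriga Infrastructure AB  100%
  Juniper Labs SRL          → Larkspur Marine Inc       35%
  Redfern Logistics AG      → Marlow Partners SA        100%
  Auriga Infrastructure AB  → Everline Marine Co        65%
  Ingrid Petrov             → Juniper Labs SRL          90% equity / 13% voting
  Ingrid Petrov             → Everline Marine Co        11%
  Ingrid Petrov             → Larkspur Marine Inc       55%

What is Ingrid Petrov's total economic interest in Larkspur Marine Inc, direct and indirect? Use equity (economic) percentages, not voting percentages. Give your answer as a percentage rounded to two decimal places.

95.50%

Ingrid reaches Larkspur along 3 paths.
Via Juniper: 90% × 35% = 31.5%.
Via Auriga: 100% × 9% = 9%.
Direct stake: 55% = 55%.
Total: 31.5% + 9% + 55% = 95.5%.
Rounded: 95.50%.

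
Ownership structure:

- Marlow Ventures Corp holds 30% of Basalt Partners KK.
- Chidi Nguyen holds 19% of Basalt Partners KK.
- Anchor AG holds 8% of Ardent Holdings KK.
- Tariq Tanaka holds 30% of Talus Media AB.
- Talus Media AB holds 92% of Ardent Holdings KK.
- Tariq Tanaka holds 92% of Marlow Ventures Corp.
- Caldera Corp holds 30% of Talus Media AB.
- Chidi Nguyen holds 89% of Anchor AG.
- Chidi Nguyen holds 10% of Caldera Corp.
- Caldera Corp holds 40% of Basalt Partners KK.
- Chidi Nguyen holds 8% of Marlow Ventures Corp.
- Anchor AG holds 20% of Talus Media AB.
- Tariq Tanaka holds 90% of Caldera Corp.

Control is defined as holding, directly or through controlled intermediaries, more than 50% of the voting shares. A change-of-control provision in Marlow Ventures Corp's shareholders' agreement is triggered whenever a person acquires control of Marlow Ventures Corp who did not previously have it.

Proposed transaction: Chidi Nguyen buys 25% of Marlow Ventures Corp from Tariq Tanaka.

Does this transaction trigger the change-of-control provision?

The purchase adds only to Chidi's holdings (Tariq's stake shrinks), so Chidi is the only person who could newly come to control Marlow.
Chidi holds 89% of Anchor, so Chidi controls Anchor.
In Marlow, Chidi's side holds only 8%, not > 50%.
So before the transaction, Chidi does not control Marlow.
After the purchase, Chidi's direct stake in Marlow rises to 8% + 25% = 33%, and Tariq's stake falls to 67%.
After the transaction, Chidi's side holds 33% of Marlow, not > 50%, so Chidi still does not control Marlow.
No new person acquires control, so the clause is not triggered.

No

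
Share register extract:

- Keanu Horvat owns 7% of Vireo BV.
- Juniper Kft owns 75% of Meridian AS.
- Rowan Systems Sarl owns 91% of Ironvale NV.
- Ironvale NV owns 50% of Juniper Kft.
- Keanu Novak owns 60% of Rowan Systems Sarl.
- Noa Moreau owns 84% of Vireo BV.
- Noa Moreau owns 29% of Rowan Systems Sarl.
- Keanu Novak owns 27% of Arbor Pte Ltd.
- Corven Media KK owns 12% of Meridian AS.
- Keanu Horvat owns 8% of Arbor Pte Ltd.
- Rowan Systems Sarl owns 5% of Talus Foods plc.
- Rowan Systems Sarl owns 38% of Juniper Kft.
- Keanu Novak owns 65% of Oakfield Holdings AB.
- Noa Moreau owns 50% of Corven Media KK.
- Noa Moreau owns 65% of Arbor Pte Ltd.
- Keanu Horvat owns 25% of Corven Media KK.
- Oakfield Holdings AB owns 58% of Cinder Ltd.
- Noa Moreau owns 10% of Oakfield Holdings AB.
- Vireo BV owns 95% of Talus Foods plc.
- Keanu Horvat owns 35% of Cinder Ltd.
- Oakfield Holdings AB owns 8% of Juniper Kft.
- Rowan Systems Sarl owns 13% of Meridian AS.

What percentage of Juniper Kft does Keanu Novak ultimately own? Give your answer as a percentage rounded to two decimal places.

55.30%

Keanu Novak reaches Juniper along 3 paths.
Via Oakfield: 65% × 8% = 5.2%.
Via Rowan → Ironvale: 60% × 91% × 50% = 27.3%.
Via Rowan: 60% × 38% = 22.8%.
Total: 5.2% + 27.3% + 22.8% = 55.3%.
Rounded: 55.30%.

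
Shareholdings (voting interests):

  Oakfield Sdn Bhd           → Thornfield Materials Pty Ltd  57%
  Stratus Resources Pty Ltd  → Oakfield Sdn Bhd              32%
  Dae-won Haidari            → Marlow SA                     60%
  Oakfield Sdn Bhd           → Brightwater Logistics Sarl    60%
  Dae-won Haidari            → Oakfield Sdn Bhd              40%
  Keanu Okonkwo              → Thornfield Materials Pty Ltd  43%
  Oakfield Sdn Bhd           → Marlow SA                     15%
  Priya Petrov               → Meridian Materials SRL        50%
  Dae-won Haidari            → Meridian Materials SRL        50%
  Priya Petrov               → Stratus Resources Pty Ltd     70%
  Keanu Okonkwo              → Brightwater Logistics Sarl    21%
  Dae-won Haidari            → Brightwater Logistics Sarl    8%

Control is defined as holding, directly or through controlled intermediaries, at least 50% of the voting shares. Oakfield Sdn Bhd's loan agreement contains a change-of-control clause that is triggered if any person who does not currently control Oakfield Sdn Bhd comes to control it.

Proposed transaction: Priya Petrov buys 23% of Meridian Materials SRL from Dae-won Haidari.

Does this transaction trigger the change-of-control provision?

No

The purchase adds only to Priya's holdings (Dae-won's stake shrinks), so Priya is the only person who could newly come to control Oakfield.
Priya holds 70% of Stratus, so Priya controls Stratus.
Priya holds 50% of Meridian, so Priya controls Meridian.
In Oakfield, Priya's side holds only 32%, not ≥ 50%.
So before the transaction, Priya does not control Oakfield.
After the purchase, Priya's direct stake in Meridian rises to 50% + 23% = 73%, and Dae-won's stake falls to 27%.
Priya holds 73% of Meridian, so Priya controls Meridian.
After the transaction, Priya's side holds 32% of Oakfield, not ≥ 50%, so Priya still does not control Oakfield.
No new person acquires control, so the clause is not triggered.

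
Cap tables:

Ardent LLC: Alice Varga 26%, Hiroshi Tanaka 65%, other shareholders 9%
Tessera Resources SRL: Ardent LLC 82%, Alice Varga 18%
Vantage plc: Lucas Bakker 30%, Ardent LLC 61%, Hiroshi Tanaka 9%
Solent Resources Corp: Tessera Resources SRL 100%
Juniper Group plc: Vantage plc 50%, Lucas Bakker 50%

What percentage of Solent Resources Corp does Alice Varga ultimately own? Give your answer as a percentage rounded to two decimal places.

Alice reaches Solent along 2 paths.
Via Ardent → Tessera: 26% × 82% × 100% = 21.32%.
Via Tessera: 18% × 100% = 18%.
Total: 21.32% + 18% = 39.32%.

39.32%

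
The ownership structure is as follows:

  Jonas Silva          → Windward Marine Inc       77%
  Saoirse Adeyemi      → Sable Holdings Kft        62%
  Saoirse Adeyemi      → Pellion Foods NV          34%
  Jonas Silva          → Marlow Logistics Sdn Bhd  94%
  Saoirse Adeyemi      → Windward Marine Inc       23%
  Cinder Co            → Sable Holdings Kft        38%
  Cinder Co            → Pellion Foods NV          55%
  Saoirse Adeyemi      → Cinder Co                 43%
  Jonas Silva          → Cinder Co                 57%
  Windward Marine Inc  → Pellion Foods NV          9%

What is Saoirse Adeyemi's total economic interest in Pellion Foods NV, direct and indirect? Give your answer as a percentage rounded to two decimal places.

59.72%

Saoirse reaches Pellion along 3 paths.
Via Windward: 23% × 9% = 2.07%.
Via Cinder: 43% × 55% = 23.65%.
Direct stake: 34% = 34%.
Total: 2.07% + 23.65% + 34% = 59.72%.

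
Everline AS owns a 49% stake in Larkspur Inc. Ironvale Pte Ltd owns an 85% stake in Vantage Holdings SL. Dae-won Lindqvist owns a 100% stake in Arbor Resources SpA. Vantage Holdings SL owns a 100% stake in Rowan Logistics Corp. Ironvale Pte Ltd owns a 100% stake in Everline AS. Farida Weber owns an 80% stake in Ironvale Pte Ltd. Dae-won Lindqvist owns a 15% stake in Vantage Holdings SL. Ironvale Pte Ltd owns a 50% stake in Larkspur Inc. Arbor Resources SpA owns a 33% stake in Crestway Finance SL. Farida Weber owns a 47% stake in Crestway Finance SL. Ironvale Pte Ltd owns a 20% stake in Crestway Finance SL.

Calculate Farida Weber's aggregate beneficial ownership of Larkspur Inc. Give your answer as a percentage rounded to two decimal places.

Farida reaches Larkspur along 2 paths.
Via Ironvale: 80% × 50% = 40%.
Via Ironvale → Everline: 80% × 100% × 49% = 39.2%.
Total: 40% + 39.2% = 79.2%.
Rounded: 79.20%.

79.20%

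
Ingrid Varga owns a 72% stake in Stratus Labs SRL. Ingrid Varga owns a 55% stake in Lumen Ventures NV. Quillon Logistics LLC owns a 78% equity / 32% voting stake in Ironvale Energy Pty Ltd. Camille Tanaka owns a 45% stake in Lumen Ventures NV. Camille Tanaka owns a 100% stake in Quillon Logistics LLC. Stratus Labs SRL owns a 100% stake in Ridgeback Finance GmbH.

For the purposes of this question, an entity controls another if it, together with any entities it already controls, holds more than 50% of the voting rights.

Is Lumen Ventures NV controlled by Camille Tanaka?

Camille holds 100% of Quillon, so Camille controls Quillon.
In Lumen, Camille's side holds only 45%, not > 50%.
So Camille does not control Lumen.

No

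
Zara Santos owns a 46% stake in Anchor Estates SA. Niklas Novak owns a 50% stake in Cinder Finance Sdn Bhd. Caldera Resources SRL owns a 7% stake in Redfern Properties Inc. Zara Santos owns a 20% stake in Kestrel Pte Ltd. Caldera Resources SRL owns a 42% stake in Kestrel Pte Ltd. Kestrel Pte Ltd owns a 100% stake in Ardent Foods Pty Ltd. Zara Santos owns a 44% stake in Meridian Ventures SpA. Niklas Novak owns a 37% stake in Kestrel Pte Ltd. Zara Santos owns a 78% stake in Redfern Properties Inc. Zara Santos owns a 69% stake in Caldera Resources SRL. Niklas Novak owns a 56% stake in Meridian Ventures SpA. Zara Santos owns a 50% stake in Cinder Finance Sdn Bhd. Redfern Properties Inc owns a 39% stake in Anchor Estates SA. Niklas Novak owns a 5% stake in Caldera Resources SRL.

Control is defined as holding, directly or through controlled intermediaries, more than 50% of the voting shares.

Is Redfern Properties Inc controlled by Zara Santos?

Zara holds 69% of Caldera, so Zara controls Caldera.
Caldera and Zara together hold 7% + 78% = 85% of Redfern, so Zara controls Redfern.

Yes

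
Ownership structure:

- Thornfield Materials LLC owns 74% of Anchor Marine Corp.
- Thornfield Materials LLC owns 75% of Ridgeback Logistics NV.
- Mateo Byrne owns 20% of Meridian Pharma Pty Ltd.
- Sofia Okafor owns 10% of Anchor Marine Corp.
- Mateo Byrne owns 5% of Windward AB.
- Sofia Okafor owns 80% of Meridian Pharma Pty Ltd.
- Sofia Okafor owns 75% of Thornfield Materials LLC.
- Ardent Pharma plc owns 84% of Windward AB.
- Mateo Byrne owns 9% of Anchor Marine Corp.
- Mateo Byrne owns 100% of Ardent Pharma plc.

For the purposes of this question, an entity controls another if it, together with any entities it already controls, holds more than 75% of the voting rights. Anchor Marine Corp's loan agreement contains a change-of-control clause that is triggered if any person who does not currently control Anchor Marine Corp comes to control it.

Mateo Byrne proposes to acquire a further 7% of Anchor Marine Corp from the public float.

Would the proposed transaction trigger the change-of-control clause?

No

The purchase changes only Mateo's holdings, so Mateo is the only person who could newly come to control Anchor.
Mateo holds 100% of Ardent, so Mateo controls Ardent.
Ardent and Mateo together hold 84% + 5% = 89% of Windward, so Mateo controls Windward.
In Anchor, Mateo's side holds only 9%, not > 75%.
So before the transaction, Mateo does not control Anchor.
After the purchase, Mateo's direct stake in Anchor rises to 9% + 7% = 16%.
After the transaction, Mateo's side holds 16% of Anchor, not > 75%, so Mateo still does not control Anchor.
No new person acquires control, so the clause is not triggered.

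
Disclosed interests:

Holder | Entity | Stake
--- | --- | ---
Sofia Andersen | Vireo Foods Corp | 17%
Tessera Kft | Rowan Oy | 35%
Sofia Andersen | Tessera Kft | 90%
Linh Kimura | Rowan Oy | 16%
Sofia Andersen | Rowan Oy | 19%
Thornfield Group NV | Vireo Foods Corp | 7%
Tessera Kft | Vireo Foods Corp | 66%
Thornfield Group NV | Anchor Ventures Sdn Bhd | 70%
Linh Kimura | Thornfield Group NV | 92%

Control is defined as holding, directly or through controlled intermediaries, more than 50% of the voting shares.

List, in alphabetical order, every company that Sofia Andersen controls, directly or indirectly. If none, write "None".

Sofia holds 90% of Tessera, so Sofia controls Tessera.
Tessera and Sofia together hold 66% + 17% = 83% of Vireo, so Sofia controls Vireo.
Sofia and Tessera together hold 19% + 35% = 54% of Rowan, so Sofia controls Rowan.
No other company's threshold is met.

Rowan Oy, Tessera Kft, Vireo Foods Corp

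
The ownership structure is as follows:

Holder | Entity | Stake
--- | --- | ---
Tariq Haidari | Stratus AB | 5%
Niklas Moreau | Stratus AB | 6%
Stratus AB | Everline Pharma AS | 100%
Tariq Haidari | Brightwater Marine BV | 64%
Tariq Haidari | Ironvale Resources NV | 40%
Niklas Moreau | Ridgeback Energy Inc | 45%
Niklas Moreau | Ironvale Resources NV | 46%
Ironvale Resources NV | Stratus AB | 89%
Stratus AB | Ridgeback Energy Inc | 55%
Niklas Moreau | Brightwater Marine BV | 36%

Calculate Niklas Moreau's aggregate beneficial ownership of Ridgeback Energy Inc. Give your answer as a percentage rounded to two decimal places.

Niklas reaches Ridgeback along 3 paths.
Direct stake: 45% = 45%.
Via Stratus: 6% × 55% = 3.3%.
Via Ironvale → Stratus: 46% × 89% × 55% = 22.517%.
Total: 45% + 3.3% + 22.517% = 70.817%.
Rounded: 70.82%.

70.82%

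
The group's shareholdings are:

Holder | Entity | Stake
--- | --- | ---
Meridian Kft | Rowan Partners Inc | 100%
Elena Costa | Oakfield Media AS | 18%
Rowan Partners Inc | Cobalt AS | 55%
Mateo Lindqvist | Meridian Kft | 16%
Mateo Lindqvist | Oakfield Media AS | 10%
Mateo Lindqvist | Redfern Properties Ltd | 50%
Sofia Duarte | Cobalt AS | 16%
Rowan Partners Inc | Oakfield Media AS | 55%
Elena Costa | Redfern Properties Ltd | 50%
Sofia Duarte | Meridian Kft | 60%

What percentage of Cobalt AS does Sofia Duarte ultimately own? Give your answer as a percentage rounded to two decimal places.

49.00%

Sofia reaches Cobalt along 2 paths.
Via Meridian → Rowan: 60% × 100% × 55% = 33%.
Direct stake: 16% = 16%.
Total: 33% + 16% = 49%.
Rounded: 49.00%.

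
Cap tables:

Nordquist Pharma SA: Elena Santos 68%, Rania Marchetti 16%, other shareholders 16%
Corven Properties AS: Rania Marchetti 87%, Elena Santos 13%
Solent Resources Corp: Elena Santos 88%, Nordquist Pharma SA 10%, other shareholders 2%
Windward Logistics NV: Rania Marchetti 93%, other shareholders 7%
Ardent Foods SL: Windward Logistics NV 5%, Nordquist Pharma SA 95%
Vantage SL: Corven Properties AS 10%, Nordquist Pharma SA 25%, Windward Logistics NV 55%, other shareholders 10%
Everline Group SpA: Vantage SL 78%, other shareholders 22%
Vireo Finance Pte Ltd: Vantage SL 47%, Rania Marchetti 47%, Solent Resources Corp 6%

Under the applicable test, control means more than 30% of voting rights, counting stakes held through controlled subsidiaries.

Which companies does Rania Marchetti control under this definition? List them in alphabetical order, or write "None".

Rania holds 87% of Corven, so Rania controls Corven.
Rania holds 93% of Windward, so Rania controls Windward.
Corven and Windward together hold 10% + 55% = 65% of Vantage, so Rania controls Vantage.
Vantage holds 78% of Everline, so Rania controls Everline.
Vantage and Rania together hold 47% + 47% = 94% of Vireo, so Rania controls Vireo.
No other company's threshold is met.

Corven Properties AS, Everline Group SpA, Vantage SL, Vireo Finance Pte Ltd, Windward Logistics NV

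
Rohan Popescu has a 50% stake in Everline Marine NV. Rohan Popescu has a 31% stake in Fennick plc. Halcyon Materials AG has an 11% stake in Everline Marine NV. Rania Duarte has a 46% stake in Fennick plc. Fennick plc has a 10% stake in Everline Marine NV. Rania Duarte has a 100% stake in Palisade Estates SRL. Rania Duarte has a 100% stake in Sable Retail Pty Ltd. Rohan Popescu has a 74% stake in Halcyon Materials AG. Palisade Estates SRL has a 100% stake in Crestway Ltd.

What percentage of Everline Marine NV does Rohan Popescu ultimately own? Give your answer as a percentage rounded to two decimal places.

61.24%

Rohan reaches Everline along 3 paths.
Via Fennick: 31% × 10% = 3.1%.
Via Halcyon: 74% × 11% = 8.14%.
Direct stake: 50% = 50%.
Total: 3.1% + 8.14% + 50% = 61.24%.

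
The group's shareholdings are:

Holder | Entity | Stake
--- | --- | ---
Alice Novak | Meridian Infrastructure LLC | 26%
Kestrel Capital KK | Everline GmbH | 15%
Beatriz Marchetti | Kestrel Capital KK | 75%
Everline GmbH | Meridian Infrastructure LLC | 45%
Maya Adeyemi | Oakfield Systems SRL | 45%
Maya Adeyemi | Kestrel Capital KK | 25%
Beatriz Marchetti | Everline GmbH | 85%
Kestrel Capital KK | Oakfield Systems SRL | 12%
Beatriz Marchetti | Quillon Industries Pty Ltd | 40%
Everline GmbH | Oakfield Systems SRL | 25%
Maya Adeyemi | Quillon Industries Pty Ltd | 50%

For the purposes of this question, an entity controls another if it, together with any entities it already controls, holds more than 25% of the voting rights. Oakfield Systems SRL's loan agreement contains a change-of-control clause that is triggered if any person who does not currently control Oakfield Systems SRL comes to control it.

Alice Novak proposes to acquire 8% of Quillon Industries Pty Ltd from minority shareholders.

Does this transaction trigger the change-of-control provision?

The purchase changes only Alice's holdings, so Alice is the only person who could newly come to control Oakfield.
Alice holds 26% of Meridian, so Alice controls Meridian.
Neither Alice nor any entity Alice controls holds any voting interest in Oakfield.
So before the transaction, Alice does not control Oakfield.
After the purchase, Alice holds 8% of Quillon directly.
Alice's side now holds 8% of Quillon, not > 25%, so Alice still does not control Quillon.
After the transaction, neither Alice nor any entity Alice controls holds a voting interest in Oakfield, so Alice still does not control it.
No new person acquires control, so the clause is not triggered.

No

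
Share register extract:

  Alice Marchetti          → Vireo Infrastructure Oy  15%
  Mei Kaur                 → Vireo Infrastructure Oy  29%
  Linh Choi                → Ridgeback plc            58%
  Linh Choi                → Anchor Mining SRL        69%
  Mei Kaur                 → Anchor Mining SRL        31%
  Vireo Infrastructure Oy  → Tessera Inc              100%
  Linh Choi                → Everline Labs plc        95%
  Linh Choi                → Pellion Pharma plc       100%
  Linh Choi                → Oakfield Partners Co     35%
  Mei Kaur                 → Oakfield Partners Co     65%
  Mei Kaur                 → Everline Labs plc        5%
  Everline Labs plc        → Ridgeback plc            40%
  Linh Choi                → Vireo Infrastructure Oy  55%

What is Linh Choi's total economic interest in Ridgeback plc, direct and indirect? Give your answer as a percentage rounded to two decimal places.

96.00%

Linh reaches Ridgeback along 2 paths.
Direct stake: 58% = 58%.
Via Everline: 95% × 40% = 38%.
Total: 58% + 38% = 96%.
Rounded: 96.00%.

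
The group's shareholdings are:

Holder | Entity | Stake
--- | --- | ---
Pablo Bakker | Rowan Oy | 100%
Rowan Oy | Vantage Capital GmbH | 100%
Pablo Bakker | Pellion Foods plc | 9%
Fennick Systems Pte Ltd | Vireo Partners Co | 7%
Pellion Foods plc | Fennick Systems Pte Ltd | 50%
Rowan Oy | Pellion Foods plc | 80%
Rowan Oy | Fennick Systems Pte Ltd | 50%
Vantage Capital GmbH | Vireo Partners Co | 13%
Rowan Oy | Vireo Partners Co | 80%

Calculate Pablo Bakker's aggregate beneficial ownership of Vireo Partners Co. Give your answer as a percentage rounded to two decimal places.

99.62%

Pablo reaches Vireo along 5 paths.
Via Rowan: 100% × 80% = 80%.
Via Rowan → Vantage: 100% × 100% × 13% = 13%.
Via Rowan → Pellion → Fennick: 100% × 80% × 50% × 7% = 2.8%.
Via Pellion → Fennick: 9% × 50% × 7% = 0.315%.
Via Rowan → Fennick: 100% × 50% × 7% = 3.5%.
Total: 80% + 13% + 2.8% + 0.315% + 3.5% = 99.615%.
Rounded: 99.62%.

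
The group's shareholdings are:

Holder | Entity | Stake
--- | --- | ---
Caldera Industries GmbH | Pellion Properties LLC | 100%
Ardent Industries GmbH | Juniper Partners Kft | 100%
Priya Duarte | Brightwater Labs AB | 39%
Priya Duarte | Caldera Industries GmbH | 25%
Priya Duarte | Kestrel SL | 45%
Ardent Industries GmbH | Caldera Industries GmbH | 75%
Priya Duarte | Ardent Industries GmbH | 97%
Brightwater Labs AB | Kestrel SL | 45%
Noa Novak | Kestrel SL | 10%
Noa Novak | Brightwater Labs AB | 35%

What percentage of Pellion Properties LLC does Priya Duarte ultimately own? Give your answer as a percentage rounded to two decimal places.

Priya reaches Pellion along 2 paths.
Via Caldera: 25% × 100% = 25%.
Via Ardent → Caldera: 97% × 75% × 100% = 72.75%.
Total: 25% + 72.75% = 97.75%.

97.75%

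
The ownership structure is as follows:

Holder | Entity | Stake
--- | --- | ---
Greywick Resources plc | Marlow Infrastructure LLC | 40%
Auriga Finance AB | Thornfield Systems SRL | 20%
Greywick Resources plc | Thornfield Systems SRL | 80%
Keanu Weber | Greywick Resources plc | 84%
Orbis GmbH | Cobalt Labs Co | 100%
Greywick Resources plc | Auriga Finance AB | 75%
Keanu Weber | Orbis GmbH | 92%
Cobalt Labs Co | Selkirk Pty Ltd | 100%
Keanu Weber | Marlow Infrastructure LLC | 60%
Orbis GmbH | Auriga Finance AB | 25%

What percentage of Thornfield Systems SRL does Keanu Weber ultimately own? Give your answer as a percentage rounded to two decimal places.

84.40%

Keanu reaches Thornfield along 3 paths.
Via Greywick → Auriga: 84% × 75% × 20% = 12.6%.
Via Orbis → Auriga: 92% × 25% × 20% = 4.6%.
Via Greywick: 84% × 80% = 67.2%.
Total: 12.6% + 4.6% + 67.2% = 84.4%.
Rounded: 84.40%.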